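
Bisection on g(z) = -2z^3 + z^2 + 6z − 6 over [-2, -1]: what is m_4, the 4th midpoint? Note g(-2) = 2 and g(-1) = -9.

midpoint -1.5: g = -6 < 0 → [-2, -1.5]
midpoint -1.75: g = -2.71875 < 0 → [-2, -1.75]
midpoint -1.875: g = -0.550781 < 0 → [-2, -1.875]
midpoint -1.9375: g = 0.6753 > 0 → [-1.9375, -1.875]

-1.9375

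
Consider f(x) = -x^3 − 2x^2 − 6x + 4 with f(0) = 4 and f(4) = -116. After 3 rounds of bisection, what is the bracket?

[0.5, 1]

midpoint 2: f = -24 < 0 → [0, 2]
midpoint 1: f = -5 < 0 → [0, 1]
midpoint 0.5: f = 0.375 > 0 → [0.5, 1]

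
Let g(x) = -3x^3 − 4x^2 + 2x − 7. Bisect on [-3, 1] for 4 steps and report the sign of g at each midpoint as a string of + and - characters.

--++

midpoint -1: g = -10 < 0 → [-3, -1]
midpoint -2: g = -3 < 0 → [-3, -2]
midpoint -2.5: g = 9.875 > 0 → [-2.5, -2]
midpoint -2.25: g = 2.4219 > 0 → [-2.25, -2]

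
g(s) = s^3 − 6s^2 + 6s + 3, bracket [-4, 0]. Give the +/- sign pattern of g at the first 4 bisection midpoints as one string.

m = -2, g(m) = -41 (−); new bracket [-2, 0]
m = -1, g(m) = -10 (−); new bracket [-1, 0]
m = -0.5, g(m) = -1.625 (−); new bracket [-0.5, 0]
m = -0.25, g(m) = 1.1094 (+); new bracket [-0.5, -0.25]

---+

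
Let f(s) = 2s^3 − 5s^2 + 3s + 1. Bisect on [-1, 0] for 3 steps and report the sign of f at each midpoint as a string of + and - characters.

m = -0.5, f(m) = -2 (−); new bracket [-0.5, 0]
m = -0.25, f(m) = -0.09375 (−); new bracket [-0.25, 0]
m = -0.125, f(m) = 0.542969 (+); new bracket [-0.25, -0.125]

--+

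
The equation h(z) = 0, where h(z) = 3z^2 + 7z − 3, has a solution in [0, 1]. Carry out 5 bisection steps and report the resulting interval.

midpoint 0.5: h = 1.25 > 0 → [0, 0.5]
midpoint 0.25: h = -1.0625 < 0 → [0.25, 0.5]
midpoint 0.375: h = 0.046875 > 0 → [0.25, 0.375]
midpoint 0.3125: h = -0.5195 < 0 → [0.3125, 0.375]
midpoint 0.34375: h = -0.2393 < 0 → [0.34375, 0.375]

[0.34375, 0.375]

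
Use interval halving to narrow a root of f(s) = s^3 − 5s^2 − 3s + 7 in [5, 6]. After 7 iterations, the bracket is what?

m = 5.5, f(m) = 5.625 (+); new bracket [5, 5.5]
m = 5.25, f(m) = -1.859375 (−); new bracket [5.25, 5.5]
m = 5.375, f(m) = 1.708984 (+); new bracket [5.25, 5.375]
m = 5.3125, f(m) = -0.1179 (−); new bracket [5.3125, 5.375]
m = 5.34375, f(m) = 0.7848 (+); new bracket [5.3125, 5.34375]
m = 5.328125, f(m) = 0.3307 (+); new bracket [5.3125, 5.328125]
m = 5.3203125, f(m) = 0.1057 (+); new bracket [5.3125, 5.3203125]

[5.3125, 5.3203125]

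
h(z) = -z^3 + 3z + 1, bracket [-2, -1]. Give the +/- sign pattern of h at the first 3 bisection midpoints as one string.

h(-1.5) = -0.125 < 0, so the root lies in [-2, -1.5]
h(-1.75) = 1.109375 > 0, so the root lies in [-1.75, -1.5]
h(-1.625) = 0.416016 > 0, so the root lies in [-1.625, -1.5]

-++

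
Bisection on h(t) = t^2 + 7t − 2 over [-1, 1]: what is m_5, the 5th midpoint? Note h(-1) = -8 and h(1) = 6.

0.3125

h(0) = -2 < 0, so the root lies in [0, 1]
h(0.5) = 1.75 > 0, so the root lies in [0, 0.5]
h(0.25) = -0.1875 < 0, so the root lies in [0.25, 0.5]
h(0.375) = 0.7656 > 0, so the root lies in [0.25, 0.375]
h(0.3125) = 0.2852 > 0, so the root lies in [0.25, 0.3125]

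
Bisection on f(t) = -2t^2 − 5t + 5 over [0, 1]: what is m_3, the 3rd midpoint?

f(0.5) = 2 > 0, so the root lies in [0.5, 1]
f(0.75) = 0.125 > 0, so the root lies in [0.75, 1]
f(0.875) = -0.90625 < 0, so the root lies in [0.75, 0.875]

0.875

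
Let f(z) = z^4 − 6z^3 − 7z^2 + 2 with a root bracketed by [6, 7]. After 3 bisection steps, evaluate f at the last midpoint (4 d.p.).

z = 6.5 gives f = -156.4375, negative; keep [6.5, 7]
z = 6.75 gives f = -86.277344, negative; keep [6.75, 7]
z = 6.875 gives f = -44.5271, negative; keep [6.875, 7]

-44.5271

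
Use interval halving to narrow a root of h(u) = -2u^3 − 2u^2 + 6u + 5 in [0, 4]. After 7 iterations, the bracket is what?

[1.65625, 1.6875]

u = 2 gives h = -7, negative; keep [0, 2]
u = 1 gives h = 7, positive; keep [1, 2]
u = 1.5 gives h = 2.75, positive; keep [1.5, 2]
u = 1.75 gives h = -1.3438, negative; keep [1.5, 1.75]
u = 1.625 gives h = 0.8867, positive; keep [1.625, 1.75]
u = 1.6875 gives h = -0.1812, negative; keep [1.625, 1.6875]
u = 1.65625 gives h = 0.3644, positive; keep [1.65625, 1.6875]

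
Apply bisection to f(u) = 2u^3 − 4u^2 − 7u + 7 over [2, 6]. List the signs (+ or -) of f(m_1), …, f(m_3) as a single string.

++-

midpoint 4: f = 43 > 0 → [2, 4]
midpoint 3: f = 4 > 0 → [2, 3]
midpoint 2.5: f = -4.25 < 0 → [2.5, 3]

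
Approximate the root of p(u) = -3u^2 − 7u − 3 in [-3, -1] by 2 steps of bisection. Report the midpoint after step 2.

u = -2 gives p = -1, negative; keep [-2, -1]
u = -1.5 gives p = 0.75, positive; keep [-2, -1.5]

-1.5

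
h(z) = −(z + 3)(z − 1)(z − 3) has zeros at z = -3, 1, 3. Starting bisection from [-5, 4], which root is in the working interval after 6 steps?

-3

h(-0.5) = -13.125 < 0, so the root lies in [-5, -0.5]
h(-2.75) = -5.390625 < 0, so the root lies in [-5, -2.75]
h(-3.875) = 29.326172 > 0, so the root lies in [-3.875, -2.75]
h(-3.3125) = 8.5071 > 0, so the root lies in [-3.3125, -2.75]
h(-3.03125) = 0.7598 > 0, so the root lies in [-3.03125, -2.75]
h(-2.890625) = -2.5067 < 0, so the root lies in [-3.03125, -2.890625]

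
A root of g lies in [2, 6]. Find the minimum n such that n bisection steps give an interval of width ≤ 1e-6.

22

Width after n steps is 4/2^n. Need 2^n ≥ 4/1e-6 = 4000000.
2^21 = 2097152 < 4000000 ≤ 2^22 = 4194304, so n = 22.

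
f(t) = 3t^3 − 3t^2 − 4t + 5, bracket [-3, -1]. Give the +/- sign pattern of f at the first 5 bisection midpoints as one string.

---++

midpoint -2: f = -23 < 0 → [-2, -1]
midpoint -1.5: f = -5.875 < 0 → [-1.5, -1]
midpoint -1.25: f = -0.546875 < 0 → [-1.25, -1]
midpoint -1.125: f = 1.4316 > 0 → [-1.25, -1.125]
midpoint -1.1875: f = 0.4958 > 0 → [-1.25, -1.1875]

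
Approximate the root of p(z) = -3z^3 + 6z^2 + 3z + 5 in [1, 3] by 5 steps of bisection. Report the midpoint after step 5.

m = 2, p(m) = 11 (+); new bracket [2, 3]
m = 2.5, p(m) = 3.125 (+); new bracket [2.5, 3]
m = 2.75, p(m) = -3.765625 (−); new bracket [2.5, 2.75]
m = 2.625, p(m) = -0.0449 (−); new bracket [2.5, 2.625]
m = 2.5625, p(m) = 1.6067 (+); new bracket [2.5625, 2.625]

2.5625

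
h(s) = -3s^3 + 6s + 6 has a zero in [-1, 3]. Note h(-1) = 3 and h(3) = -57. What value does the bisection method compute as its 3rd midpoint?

midpoint 1: h = 9 > 0 → [1, 3]
midpoint 2: h = -6 < 0 → [1, 2]
midpoint 1.5: h = 4.875 > 0 → [1.5, 2]

1.5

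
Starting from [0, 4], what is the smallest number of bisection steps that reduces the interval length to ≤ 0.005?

10

Width after n steps is 4/2^n. Need 2^n ≥ 4/0.005 = 800.
2^9 = 512 < 800 ≤ 2^10 = 1024, so n = 10.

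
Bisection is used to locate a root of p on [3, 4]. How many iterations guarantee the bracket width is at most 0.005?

Width after n steps is 1/2^n. Need 2^n ≥ 1/0.005 = 200.
2^7 = 128 < 200 ≤ 2^8 = 256, so n = 8.

8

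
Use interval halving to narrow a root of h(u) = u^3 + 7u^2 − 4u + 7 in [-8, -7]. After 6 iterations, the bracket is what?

m = -7.5, h(m) = 8.875 (+); new bracket [-8, -7.5]
m = -7.75, h(m) = -7.046875 (−); new bracket [-7.75, -7.5]
m = -7.625, h(m) = 1.162109 (+); new bracket [-7.75, -7.625]
m = -7.6875, h(m) = -2.8796 (−); new bracket [-7.6875, -7.625]
m = -7.65625, h(m) = -0.8432 (−); new bracket [-7.65625, -7.625]
m = -7.640625, h(m) = 0.1634 (+); new bracket [-7.65625, -7.640625]

[-7.65625, -7.640625]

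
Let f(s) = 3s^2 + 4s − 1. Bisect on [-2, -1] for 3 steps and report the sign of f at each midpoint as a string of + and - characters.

m = -1.5, f(m) = -0.25 (−); new bracket [-2, -1.5]
m = -1.75, f(m) = 1.1875 (+); new bracket [-1.75, -1.5]
m = -1.625, f(m) = 0.421875 (+); new bracket [-1.625, -1.5]

-++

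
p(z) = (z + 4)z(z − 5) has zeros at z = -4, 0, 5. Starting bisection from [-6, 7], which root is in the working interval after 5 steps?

5

m = 0.5, p(m) = -10.125 (−); new bracket [0.5, 7]
m = 3.75, p(m) = -36.328125 (−); new bracket [3.75, 7]
m = 5.375, p(m) = 18.896484 (+); new bracket [3.75, 5.375]
m = 4.5625, p(m) = -17.0916 (−); new bracket [4.5625, 5.375]
m = 4.96875, p(m) = -1.3926 (−); new bracket [4.96875, 5.375]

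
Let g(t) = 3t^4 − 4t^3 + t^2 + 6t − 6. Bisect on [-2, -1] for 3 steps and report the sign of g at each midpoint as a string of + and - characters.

++-

g(-1.5) = 15.9375 > 0, so the root lies in [-1.5, -1]
g(-1.25) = 3.199219 > 0, so the root lies in [-1.25, -1]
g(-1.125) = -0.983643 < 0, so the root lies in [-1.25, -1.125]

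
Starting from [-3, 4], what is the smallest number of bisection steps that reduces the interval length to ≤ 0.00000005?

Width after n steps is 7/2^n. Need 2^n ≥ 7/0.00000005 = 140000000.
2^27 = 134217728 < 140000000 ≤ 2^28 = 268435456, so n = 28.

28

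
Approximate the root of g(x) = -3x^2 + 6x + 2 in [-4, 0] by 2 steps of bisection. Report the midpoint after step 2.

-1

midpoint -2: g = -22 < 0 → [-2, 0]
midpoint -1: g = -7 < 0 → [-1, 0]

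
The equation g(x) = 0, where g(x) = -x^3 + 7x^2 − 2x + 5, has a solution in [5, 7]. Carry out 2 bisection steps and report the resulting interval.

midpoint 6: g = 29 > 0 → [6, 7]
midpoint 6.5: g = 13.125 > 0 → [6.5, 7]

[6.5, 7]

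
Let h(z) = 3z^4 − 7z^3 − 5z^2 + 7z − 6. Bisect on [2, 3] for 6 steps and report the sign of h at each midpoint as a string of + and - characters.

-+---+

midpoint 2.5: h = -11.9375 < 0 → [2.5, 3]
midpoint 2.75: h = 1.433594 > 0 → [2.5, 2.75]
midpoint 2.625: h = -6.251221 < 0 → [2.625, 2.75]
midpoint 2.6875: h = -2.6767 < 0 → [2.6875, 2.75]
midpoint 2.71875: h = -0.6909 < 0 → [2.71875, 2.75]
midpoint 2.734375: h = 0.3538 > 0 → [2.71875, 2.734375]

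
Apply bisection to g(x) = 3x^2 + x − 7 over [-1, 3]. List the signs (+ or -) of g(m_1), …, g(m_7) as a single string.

m = 1, g(m) = -3 (−); new bracket [1, 3]
m = 2, g(m) = 7 (+); new bracket [1, 2]
m = 1.5, g(m) = 1.25 (+); new bracket [1, 1.5]
m = 1.25, g(m) = -1.0625 (−); new bracket [1.25, 1.5]
m = 1.375, g(m) = 0.0469 (+); new bracket [1.25, 1.375]
m = 1.3125, g(m) = -0.5195 (−); new bracket [1.3125, 1.375]
m = 1.34375, g(m) = -0.2393 (−); new bracket [1.34375, 1.375]

-++-+--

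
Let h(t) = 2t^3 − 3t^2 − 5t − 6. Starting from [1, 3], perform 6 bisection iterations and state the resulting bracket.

[2.78125, 2.8125]

m = 2, h(m) = -12 (−); new bracket [2, 3]
m = 2.5, h(m) = -6 (−); new bracket [2.5, 3]
m = 2.75, h(m) = -0.84375 (−); new bracket [2.75, 3]
m = 2.875, h(m) = 2.3555 (+); new bracket [2.75, 2.875]
m = 2.8125, h(m) = 0.7017 (+); new bracket [2.75, 2.8125]
m = 2.78125, h(m) = -0.0844 (−); new bracket [2.78125, 2.8125]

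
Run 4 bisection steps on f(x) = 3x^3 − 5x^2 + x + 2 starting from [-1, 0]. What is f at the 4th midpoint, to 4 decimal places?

0.3542

m = -0.5, f(m) = -0.125 (−); new bracket [-0.5, 0]
m = -0.25, f(m) = 1.390625 (+); new bracket [-0.5, -0.25]
m = -0.375, f(m) = 0.763672 (+); new bracket [-0.5, -0.375]
m = -0.4375, f(m) = 0.3542 (+); new bracket [-0.5, -0.4375]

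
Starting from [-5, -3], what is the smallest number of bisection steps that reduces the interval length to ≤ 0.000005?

Width after n steps is 2/2^n. Need 2^n ≥ 2/0.000005 = 400000.
2^18 = 262144 < 400000 ≤ 2^19 = 524288, so n = 19.

19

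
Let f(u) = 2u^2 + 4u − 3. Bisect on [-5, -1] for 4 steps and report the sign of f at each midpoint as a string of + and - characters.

+--+

f(-3) = 3 > 0, so the root lies in [-3, -1]
f(-2) = -3 < 0, so the root lies in [-3, -2]
f(-2.5) = -0.5 < 0, so the root lies in [-3, -2.5]
f(-2.75) = 1.125 > 0, so the root lies in [-2.75, -2.5]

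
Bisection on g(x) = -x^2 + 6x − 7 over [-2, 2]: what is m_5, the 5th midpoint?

1.625

m = 0, g(m) = -7 (−); new bracket [0, 2]
m = 1, g(m) = -2 (−); new bracket [1, 2]
m = 1.5, g(m) = -0.25 (−); new bracket [1.5, 2]
m = 1.75, g(m) = 0.4375 (+); new bracket [1.5, 1.75]
m = 1.625, g(m) = 0.1094 (+); new bracket [1.5, 1.625]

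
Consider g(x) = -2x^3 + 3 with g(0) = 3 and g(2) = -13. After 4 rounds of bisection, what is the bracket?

[1.125, 1.25]

x = 1 gives g = 1, positive; keep [1, 2]
x = 1.5 gives g = -3.75, negative; keep [1, 1.5]
x = 1.25 gives g = -0.90625, negative; keep [1, 1.25]
x = 1.125 gives g = 0.1523, positive; keep [1.125, 1.25]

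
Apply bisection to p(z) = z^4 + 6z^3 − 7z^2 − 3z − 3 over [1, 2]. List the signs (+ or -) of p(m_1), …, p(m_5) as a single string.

m = 1.5, p(m) = 2.0625 (+); new bracket [1, 1.5]
m = 1.25, p(m) = -3.527344 (−); new bracket [1.25, 1.5]
m = 1.375, p(m) = -1.187256 (−); new bracket [1.375, 1.5]
m = 1.4375, p(m) = 0.3154 (+); new bracket [1.375, 1.4375]
m = 1.40625, p(m) = -0.4654 (−); new bracket [1.40625, 1.4375]

+--+-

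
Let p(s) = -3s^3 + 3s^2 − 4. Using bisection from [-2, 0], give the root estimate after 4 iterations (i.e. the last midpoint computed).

-0.875

midpoint -1: p = 2 > 0 → [-1, 0]
midpoint -0.5: p = -2.875 < 0 → [-1, -0.5]
midpoint -0.75: p = -1.046875 < 0 → [-1, -0.75]
midpoint -0.875: p = 0.3066 > 0 → [-0.875, -0.75]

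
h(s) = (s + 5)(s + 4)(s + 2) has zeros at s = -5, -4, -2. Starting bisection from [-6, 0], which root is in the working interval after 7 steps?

h(-3) = -2 < 0, so the root lies in [-3, 0]
h(-1.5) = 4.375 > 0, so the root lies in [-3, -1.5]
h(-2.25) = -1.203125 < 0, so the root lies in [-2.25, -1.5]
h(-1.875) = 0.8301 > 0, so the root lies in [-2.25, -1.875]
h(-2.0625) = -0.3557 < 0, so the root lies in [-2.0625, -1.875]
h(-1.96875) = 0.1924 > 0, so the root lies in [-2.0625, -1.96875]
h(-2.015625) = -0.0925 < 0, so the root lies in [-2.015625, -1.96875]

-2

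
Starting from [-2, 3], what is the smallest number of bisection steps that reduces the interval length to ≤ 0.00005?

17

Width after n steps is 5/2^n. Need 2^n ≥ 5/0.00005 = 100000.
2^16 = 65536 < 100000 ≤ 2^17 = 131072, so n = 17.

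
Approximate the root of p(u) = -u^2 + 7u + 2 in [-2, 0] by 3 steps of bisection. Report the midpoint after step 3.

midpoint -1: p = -6 < 0 → [-1, 0]
midpoint -0.5: p = -1.75 < 0 → [-0.5, 0]
midpoint -0.25: p = 0.1875 > 0 → [-0.5, -0.25]

-0.25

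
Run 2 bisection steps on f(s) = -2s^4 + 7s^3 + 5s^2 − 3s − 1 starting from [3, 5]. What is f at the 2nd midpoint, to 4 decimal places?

s = 4 gives f = 3, positive; keep [4, 5]
s = 4.5 gives f = -95.5, negative; keep [4, 4.5]

-95.5000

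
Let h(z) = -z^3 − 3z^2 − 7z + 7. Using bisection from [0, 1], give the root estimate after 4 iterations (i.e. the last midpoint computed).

0.6875

z = 0.5 gives h = 2.625, positive; keep [0.5, 1]
z = 0.75 gives h = -0.359375, negative; keep [0.5, 0.75]
z = 0.625 gives h = 1.208984, positive; keep [0.625, 0.75]
z = 0.6875 gives h = 0.4446, positive; keep [0.6875, 0.75]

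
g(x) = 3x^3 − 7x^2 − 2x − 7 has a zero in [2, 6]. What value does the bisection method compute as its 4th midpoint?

x = 4 gives g = 65, positive; keep [2, 4]
x = 3 gives g = 5, positive; keep [2, 3]
x = 2.5 gives g = -8.875, negative; keep [2.5, 3]
x = 2.75 gives g = -3.0469, negative; keep [2.75, 3]

2.75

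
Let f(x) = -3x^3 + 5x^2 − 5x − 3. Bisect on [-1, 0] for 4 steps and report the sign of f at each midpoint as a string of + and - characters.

f(-0.5) = 1.125 > 0, so the root lies in [-0.5, 0]
f(-0.25) = -1.390625 < 0, so the root lies in [-0.5, -0.25]
f(-0.375) = -0.263672 < 0, so the root lies in [-0.5, -0.375]
f(-0.4375) = 0.3958 > 0, so the root lies in [-0.4375, -0.375]

+--+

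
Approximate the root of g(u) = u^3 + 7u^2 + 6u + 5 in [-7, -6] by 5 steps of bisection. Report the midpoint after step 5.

-6.15625

g(-6.5) = -12.875 < 0, so the root lies in [-6.5, -6]
g(-6.25) = -3.203125 < 0, so the root lies in [-6.25, -6]
g(-6.125) = 1.076172 > 0, so the root lies in [-6.25, -6.125]
g(-6.1875) = -1.0183 < 0, so the root lies in [-6.1875, -6.125]
g(-6.15625) = 0.0401 > 0, so the root lies in [-6.1875, -6.15625]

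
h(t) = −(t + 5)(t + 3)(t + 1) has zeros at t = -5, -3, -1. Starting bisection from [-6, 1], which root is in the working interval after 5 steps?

h(-2.5) = 1.875 > 0, so the root lies in [-2.5, 1]
h(-0.75) = -2.390625 < 0, so the root lies in [-2.5, -0.75]
h(-1.625) = 2.900391 > 0, so the root lies in [-1.625, -0.75]
h(-1.1875) = 1.2957 > 0, so the root lies in [-1.1875, -0.75]
h(-0.96875) = -0.2559 < 0, so the root lies in [-1.1875, -0.96875]

-1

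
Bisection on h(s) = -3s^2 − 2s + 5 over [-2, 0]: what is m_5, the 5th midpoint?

-1.6875

midpoint -1: h = 4 > 0 → [-2, -1]
midpoint -1.5: h = 1.25 > 0 → [-2, -1.5]
midpoint -1.75: h = -0.6875 < 0 → [-1.75, -1.5]
midpoint -1.625: h = 0.3281 > 0 → [-1.75, -1.625]
midpoint -1.6875: h = -0.168 < 0 → [-1.6875, -1.625]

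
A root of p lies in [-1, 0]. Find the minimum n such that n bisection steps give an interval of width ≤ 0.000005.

Width after n steps is 1/2^n. Need 2^n ≥ 1/0.000005 = 200000.
2^17 = 131072 < 200000 ≤ 2^18 = 262144, so n = 18.

18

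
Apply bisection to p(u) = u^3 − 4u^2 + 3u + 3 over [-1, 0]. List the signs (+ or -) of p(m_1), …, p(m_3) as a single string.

+--

m = -0.5, p(m) = 0.375 (+); new bracket [-1, -0.5]
m = -0.75, p(m) = -1.921875 (−); new bracket [-0.75, -0.5]
m = -0.625, p(m) = -0.681641 (−); new bracket [-0.625, -0.5]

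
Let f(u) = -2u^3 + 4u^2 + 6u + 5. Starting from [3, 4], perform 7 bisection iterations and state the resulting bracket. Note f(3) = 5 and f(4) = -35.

midpoint 3.5: f = -10.75 < 0 → [3, 3.5]
midpoint 3.25: f = -1.90625 < 0 → [3, 3.25]
midpoint 3.125: f = 1.777344 > 0 → [3.125, 3.25]
midpoint 3.1875: f = -0.0054 < 0 → [3.125, 3.1875]
midpoint 3.15625: f = 0.9006 > 0 → [3.15625, 3.1875]
midpoint 3.171875: f = 0.4513 > 0 → [3.171875, 3.1875]
midpoint 3.1796875: f = 0.2239 > 0 → [3.1796875, 3.1875]

[3.1796875, 3.1875]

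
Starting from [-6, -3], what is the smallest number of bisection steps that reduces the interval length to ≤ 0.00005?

16

Width after n steps is 3/2^n. Need 2^n ≥ 3/0.00005 = 60000.
2^15 = 32768 < 60000 ≤ 2^16 = 65536, so n = 16.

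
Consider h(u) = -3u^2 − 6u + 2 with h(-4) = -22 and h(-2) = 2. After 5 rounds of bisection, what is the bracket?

h(-3) = -7 < 0, so the root lies in [-3, -2]
h(-2.5) = -1.75 < 0, so the root lies in [-2.5, -2]
h(-2.25) = 0.3125 > 0, so the root lies in [-2.5, -2.25]
h(-2.375) = -0.6719 < 0, so the root lies in [-2.375, -2.25]
h(-2.3125) = -0.168 < 0, so the root lies in [-2.3125, -2.25]

[-2.3125, -2.25]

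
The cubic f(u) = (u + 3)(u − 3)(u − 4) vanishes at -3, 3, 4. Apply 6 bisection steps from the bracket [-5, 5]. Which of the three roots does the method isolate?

-3

m = 0, f(m) = 36 (+); new bracket [-5, 0]
m = -2.5, f(m) = 17.875 (+); new bracket [-5, -2.5]
m = -3.75, f(m) = -39.234375 (−); new bracket [-3.75, -2.5]
m = -3.125, f(m) = -5.4551 (−); new bracket [-3.125, -2.5]
m = -2.8125, f(m) = 7.4246 (+); new bracket [-3.125, -2.8125]
m = -2.96875, f(m) = 1.2998 (+); new bracket [-3.125, -2.96875]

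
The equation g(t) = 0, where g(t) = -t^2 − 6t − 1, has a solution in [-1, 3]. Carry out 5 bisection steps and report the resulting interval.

g(1) = -8 < 0, so the root lies in [-1, 1]
g(0) = -1 < 0, so the root lies in [-1, 0]
g(-0.5) = 1.75 > 0, so the root lies in [-0.5, 0]
g(-0.25) = 0.4375 > 0, so the root lies in [-0.25, 0]
g(-0.125) = -0.2656 < 0, so the root lies in [-0.25, -0.125]

[-0.25, -0.125]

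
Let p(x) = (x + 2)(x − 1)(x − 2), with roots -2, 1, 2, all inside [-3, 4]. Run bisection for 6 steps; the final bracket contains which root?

p(0.5) = 1.875 > 0, so the root lies in [-3, 0.5]
p(-1.25) = 5.484375 > 0, so the root lies in [-3, -1.25]
p(-2.125) = -1.611328 < 0, so the root lies in [-2.125, -1.25]
p(-1.6875) = 3.0969 > 0, so the root lies in [-2.125, -1.6875]
p(-1.90625) = 1.0643 > 0, so the root lies in [-2.125, -1.90625]
p(-2.015625) = -0.1892 < 0, so the root lies in [-2.015625, -1.90625]

-2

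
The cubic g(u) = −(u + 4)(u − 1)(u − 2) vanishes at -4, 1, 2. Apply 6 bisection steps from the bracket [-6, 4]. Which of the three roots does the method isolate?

u = -1 gives g = -18, negative; keep [-6, -1]
u = -3.5 gives g = -12.375, negative; keep [-6, -3.5]
u = -4.75 gives g = 29.109375, positive; keep [-4.75, -3.5]
u = -4.125 gives g = 3.9238, positive; keep [-4.125, -3.5]
u = -3.8125 gives g = -5.2449, negative; keep [-4.125, -3.8125]
u = -3.96875 gives g = -0.9268, negative; keep [-4.125, -3.96875]

-4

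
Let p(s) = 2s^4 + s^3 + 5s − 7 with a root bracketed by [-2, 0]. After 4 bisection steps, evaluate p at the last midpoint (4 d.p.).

midpoint -1: p = -11 < 0 → [-2, -1]
midpoint -1.5: p = -7.75 < 0 → [-2, -1.5]
midpoint -1.75: p = -2.351562 < 0 → [-2, -1.75]
midpoint -1.875: p = 1.7524 > 0 → [-1.875, -1.75]

1.7524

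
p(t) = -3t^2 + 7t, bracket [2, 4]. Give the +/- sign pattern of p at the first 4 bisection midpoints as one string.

m = 3, p(m) = -6 (−); new bracket [2, 3]
m = 2.5, p(m) = -1.25 (−); new bracket [2, 2.5]
m = 2.25, p(m) = 0.5625 (+); new bracket [2.25, 2.5]
m = 2.375, p(m) = -0.2969 (−); new bracket [2.25, 2.375]

--+-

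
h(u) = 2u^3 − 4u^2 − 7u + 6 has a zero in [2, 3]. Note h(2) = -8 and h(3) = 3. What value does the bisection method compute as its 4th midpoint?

2.8125

midpoint 2.5: h = -5.25 < 0 → [2.5, 3]
midpoint 2.75: h = -1.90625 < 0 → [2.75, 3]
midpoint 2.875: h = 0.339844 > 0 → [2.75, 2.875]
midpoint 2.8125: h = -0.8335 < 0 → [2.8125, 2.875]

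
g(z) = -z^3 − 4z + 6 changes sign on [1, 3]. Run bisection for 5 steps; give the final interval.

[1.125, 1.1875]

m = 2, g(m) = -10 (−); new bracket [1, 2]
m = 1.5, g(m) = -3.375 (−); new bracket [1, 1.5]
m = 1.25, g(m) = -0.953125 (−); new bracket [1, 1.25]
m = 1.125, g(m) = 0.0762 (+); new bracket [1.125, 1.25]
m = 1.1875, g(m) = -0.4246 (−); new bracket [1.125, 1.1875]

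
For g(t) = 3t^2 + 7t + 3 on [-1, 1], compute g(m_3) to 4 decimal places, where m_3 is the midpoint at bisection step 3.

m = 0, g(m) = 3 (+); new bracket [-1, 0]
m = -0.5, g(m) = 0.25 (+); new bracket [-1, -0.5]
m = -0.75, g(m) = -0.5625 (−); new bracket [-0.75, -0.5]

-0.5625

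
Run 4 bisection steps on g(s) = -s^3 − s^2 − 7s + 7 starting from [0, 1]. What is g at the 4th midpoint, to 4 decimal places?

g(0.5) = 3.125 > 0, so the root lies in [0.5, 1]
g(0.75) = 0.765625 > 0, so the root lies in [0.75, 1]
g(0.875) = -0.560547 < 0, so the root lies in [0.75, 0.875]
g(0.8125) = 0.116 > 0, so the root lies in [0.8125, 0.875]

0.1160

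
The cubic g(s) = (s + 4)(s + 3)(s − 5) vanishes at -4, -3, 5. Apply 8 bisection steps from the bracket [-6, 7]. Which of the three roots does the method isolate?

5

g(0.5) = -70.875 < 0, so the root lies in [0.5, 7]
g(3.75) = -65.390625 < 0, so the root lies in [3.75, 7]
g(5.375) = 29.443359 > 0, so the root lies in [3.75, 5.375]
g(4.5625) = -28.3298 < 0, so the root lies in [4.5625, 5.375]
g(4.96875) = -2.2334 < 0, so the root lies in [4.96875, 5.375]
g(5.171875) = 12.8823 > 0, so the root lies in [4.96875, 5.171875]
g(5.0703125) = 5.1469 > 0, so the root lies in [4.96875, 5.0703125]
g(5.01953125) = 1.4127 > 0, so the root lies in [4.96875, 5.01953125]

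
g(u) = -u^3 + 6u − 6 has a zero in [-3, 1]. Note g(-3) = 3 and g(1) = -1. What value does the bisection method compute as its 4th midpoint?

-2.75

g(-1) = -11 < 0, so the root lies in [-3, -1]
g(-2) = -10 < 0, so the root lies in [-3, -2]
g(-2.5) = -5.375 < 0, so the root lies in [-3, -2.5]
g(-2.75) = -1.7031 < 0, so the root lies in [-3, -2.75]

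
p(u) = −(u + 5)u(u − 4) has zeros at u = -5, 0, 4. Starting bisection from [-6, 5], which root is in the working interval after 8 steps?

m = -0.5, p(m) = -10.125 (−); new bracket [-6, -0.5]
m = -3.25, p(m) = -41.234375 (−); new bracket [-6, -3.25]
m = -4.625, p(m) = -14.958984 (−); new bracket [-6, -4.625]
m = -5.3125, p(m) = 15.4602 (+); new bracket [-5.3125, -4.625]
m = -4.96875, p(m) = -1.3926 (−); new bracket [-5.3125, -4.96875]
m = -5.140625, p(m) = 6.6078 (+); new bracket [-5.140625, -4.96875]
m = -5.0546875, p(m) = 2.503 (+); new bracket [-5.0546875, -4.96875]
m = -5.01171875, p(m) = 0.5293 (+); new bracket [-5.01171875, -4.96875]

-5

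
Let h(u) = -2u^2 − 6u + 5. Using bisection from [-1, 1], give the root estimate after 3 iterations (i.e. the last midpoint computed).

0.75

midpoint 0: h = 5 > 0 → [0, 1]
midpoint 0.5: h = 1.5 > 0 → [0.5, 1]
midpoint 0.75: h = -0.625 < 0 → [0.5, 0.75]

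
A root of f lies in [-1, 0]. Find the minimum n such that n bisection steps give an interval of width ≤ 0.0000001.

Width after n steps is 1/2^n. Need 2^n ≥ 1/0.0000001 = 10000000.
2^23 = 8388608 < 10000000 ≤ 2^24 = 16777216, so n = 24.

24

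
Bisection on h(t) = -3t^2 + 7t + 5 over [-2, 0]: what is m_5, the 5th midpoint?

-0.5625

t = -1 gives h = -5, negative; keep [-1, 0]
t = -0.5 gives h = 0.75, positive; keep [-1, -0.5]
t = -0.75 gives h = -1.9375, negative; keep [-0.75, -0.5]
t = -0.625 gives h = -0.5469, negative; keep [-0.625, -0.5]
t = -0.5625 gives h = 0.1133, positive; keep [-0.625, -0.5625]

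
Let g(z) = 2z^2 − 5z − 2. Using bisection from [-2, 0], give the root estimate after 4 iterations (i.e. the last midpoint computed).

-0.375

m = -1, g(m) = 5 (+); new bracket [-1, 0]
m = -0.5, g(m) = 1 (+); new bracket [-0.5, 0]
m = -0.25, g(m) = -0.625 (−); new bracket [-0.5, -0.25]
m = -0.375, g(m) = 0.1562 (+); new bracket [-0.375, -0.25]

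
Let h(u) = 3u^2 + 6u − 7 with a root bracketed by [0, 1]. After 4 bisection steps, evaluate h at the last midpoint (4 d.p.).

m = 0.5, h(m) = -3.25 (−); new bracket [0.5, 1]
m = 0.75, h(m) = -0.8125 (−); new bracket [0.75, 1]
m = 0.875, h(m) = 0.546875 (+); new bracket [0.75, 0.875]
m = 0.8125, h(m) = -0.1445 (−); new bracket [0.8125, 0.875]

-0.1445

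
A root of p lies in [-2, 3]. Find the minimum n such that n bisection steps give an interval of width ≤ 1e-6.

Width after n steps is 5/2^n. Need 2^n ≥ 5/1e-6 = 5000000.
2^22 = 4194304 < 5000000 ≤ 2^23 = 8388608, so n = 23.

23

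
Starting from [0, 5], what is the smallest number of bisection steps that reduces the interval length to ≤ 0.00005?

17

Width after n steps is 5/2^n. Need 2^n ≥ 5/0.00005 = 100000.
2^16 = 65536 < 100000 ≤ 2^17 = 131072, so n = 17.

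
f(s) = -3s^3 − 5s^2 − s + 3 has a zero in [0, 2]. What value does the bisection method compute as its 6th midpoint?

0.59375

m = 1, f(m) = -6 (−); new bracket [0, 1]
m = 0.5, f(m) = 0.875 (+); new bracket [0.5, 1]
m = 0.75, f(m) = -1.828125 (−); new bracket [0.5, 0.75]
m = 0.625, f(m) = -0.3105 (−); new bracket [0.5, 0.625]
m = 0.5625, f(m) = 0.3215 (+); new bracket [0.5625, 0.625]
m = 0.59375, f(m) = 0.0156 (+); new bracket [0.59375, 0.625]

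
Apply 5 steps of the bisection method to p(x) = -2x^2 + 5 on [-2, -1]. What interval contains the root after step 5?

[-1.59375, -1.5625]

midpoint -1.5: p = 0.5 > 0 → [-2, -1.5]
midpoint -1.75: p = -1.125 < 0 → [-1.75, -1.5]
midpoint -1.625: p = -0.28125 < 0 → [-1.625, -1.5]
midpoint -1.5625: p = 0.1172 > 0 → [-1.625, -1.5625]
midpoint -1.59375: p = -0.0801 < 0 → [-1.59375, -1.5625]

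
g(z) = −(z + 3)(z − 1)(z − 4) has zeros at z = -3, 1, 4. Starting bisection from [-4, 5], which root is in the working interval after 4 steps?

-3

g(0.5) = -6.125 < 0, so the root lies in [-4, 0.5]
g(-1.75) = -19.765625 < 0, so the root lies in [-4, -1.75]
g(-2.875) = -3.330078 < 0, so the root lies in [-4, -2.875]
g(-3.4375) = 14.4392 > 0, so the root lies in [-3.4375, -2.875]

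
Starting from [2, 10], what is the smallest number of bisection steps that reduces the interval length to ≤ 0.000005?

21

Width after n steps is 8/2^n. Need 2^n ≥ 8/0.000005 = 1600000.
2^20 = 1048576 < 1600000 ≤ 2^21 = 2097152, so n = 21.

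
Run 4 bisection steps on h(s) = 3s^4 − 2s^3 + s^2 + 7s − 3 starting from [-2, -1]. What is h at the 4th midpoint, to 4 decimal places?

-0.5876

h(-1.5) = 10.6875 > 0, so the root lies in [-1.5, -1]
h(-1.25) = 1.042969 > 0, so the root lies in [-1.25, -1]
h(-1.125) = -1.956299 < 0, so the root lies in [-1.25, -1.125]
h(-1.1875) = -0.5876 < 0, so the root lies in [-1.25, -1.1875]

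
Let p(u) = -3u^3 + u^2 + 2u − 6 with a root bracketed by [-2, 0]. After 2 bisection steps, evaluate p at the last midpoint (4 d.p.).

3.3750

m = -1, p(m) = -4 (−); new bracket [-2, -1]
m = -1.5, p(m) = 3.375 (+); new bracket [-1.5, -1]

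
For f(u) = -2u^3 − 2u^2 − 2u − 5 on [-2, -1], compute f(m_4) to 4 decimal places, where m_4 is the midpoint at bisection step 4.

u = -1.5 gives f = 0.25, positive; keep [-1.5, -1]
u = -1.25 gives f = -1.71875, negative; keep [-1.5, -1.25]
u = -1.375 gives f = -0.832031, negative; keep [-1.5, -1.375]
u = -1.4375 gives f = -0.3169, negative; keep [-1.5, -1.4375]

-0.3169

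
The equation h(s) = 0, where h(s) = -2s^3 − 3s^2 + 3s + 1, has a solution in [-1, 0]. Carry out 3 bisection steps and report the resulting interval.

m = -0.5, h(m) = -1 (−); new bracket [-0.5, 0]
m = -0.25, h(m) = 0.09375 (+); new bracket [-0.5, -0.25]
m = -0.375, h(m) = -0.441406 (−); new bracket [-0.375, -0.25]

[-0.375, -0.25]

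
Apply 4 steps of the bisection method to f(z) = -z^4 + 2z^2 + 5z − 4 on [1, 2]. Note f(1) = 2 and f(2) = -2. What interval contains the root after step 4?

z = 1.5 gives f = 2.9375, positive; keep [1.5, 2]
z = 1.75 gives f = 1.496094, positive; keep [1.75, 2]
z = 1.875 gives f = 0.046631, positive; keep [1.875, 2]
z = 1.9375 gives f = -0.8965, negative; keep [1.875, 1.9375]

[1.875, 1.9375]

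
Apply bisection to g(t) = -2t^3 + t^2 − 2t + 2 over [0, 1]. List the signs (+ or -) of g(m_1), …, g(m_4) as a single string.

++--

midpoint 0.5: g = 1 > 0 → [0.5, 1]
midpoint 0.75: g = 0.21875 > 0 → [0.75, 1]
midpoint 0.875: g = -0.324219 < 0 → [0.75, 0.875]
midpoint 0.8125: g = -0.0376 < 0 → [0.75, 0.8125]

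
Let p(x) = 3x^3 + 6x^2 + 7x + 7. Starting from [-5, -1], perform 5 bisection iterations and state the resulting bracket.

[-1.5, -1.375]

m = -3, p(m) = -41 (−); new bracket [-3, -1]
m = -2, p(m) = -7 (−); new bracket [-2, -1]
m = -1.5, p(m) = -0.125 (−); new bracket [-1.5, -1]
m = -1.25, p(m) = 1.7656 (+); new bracket [-1.5, -1.25]
m = -1.375, p(m) = 0.9199 (+); new bracket [-1.5, -1.375]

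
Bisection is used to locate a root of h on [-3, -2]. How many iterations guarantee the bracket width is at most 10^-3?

10

Width after n steps is 1/2^n. Need 2^n ≥ 1/10^-3 = 1000.
2^9 = 512 < 1000 ≤ 2^10 = 1024, so n = 10.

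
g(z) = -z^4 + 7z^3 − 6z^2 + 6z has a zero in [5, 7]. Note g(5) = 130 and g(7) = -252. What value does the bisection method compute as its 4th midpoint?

6.125

g(6) = 36 > 0, so the root lies in [6, 7]
g(6.5) = -77.1875 < 0, so the root lies in [6, 6.5]
g(6.25) = -13.769531 < 0, so the root lies in [6, 6.25]
g(6.125) = 12.7166 > 0, so the root lies in [6.125, 6.25]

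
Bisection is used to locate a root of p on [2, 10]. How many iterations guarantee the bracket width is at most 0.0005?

Width after n steps is 8/2^n. Need 2^n ≥ 8/0.0005 = 16000.
2^13 = 8192 < 16000 ≤ 2^14 = 16384, so n = 14.

14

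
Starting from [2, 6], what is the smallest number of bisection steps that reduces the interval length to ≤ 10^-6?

Width after n steps is 4/2^n. Need 2^n ≥ 4/10^-6 = 4000000.
2^21 = 2097152 < 4000000 ≤ 2^22 = 4194304, so n = 22.

22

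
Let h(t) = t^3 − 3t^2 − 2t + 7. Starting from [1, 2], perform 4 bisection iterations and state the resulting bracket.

[1.625, 1.6875]

h(1.5) = 0.625 > 0, so the root lies in [1.5, 2]
h(1.75) = -0.328125 < 0, so the root lies in [1.5, 1.75]
h(1.625) = 0.119141 > 0, so the root lies in [1.625, 1.75]
h(1.6875) = -0.1125 < 0, so the root lies in [1.625, 1.6875]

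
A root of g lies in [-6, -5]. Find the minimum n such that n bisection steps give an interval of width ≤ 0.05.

Width after n steps is 1/2^n. Need 2^n ≥ 1/0.05 = 20.
2^4 = 16 < 20 ≤ 2^5 = 32, so n = 5.

5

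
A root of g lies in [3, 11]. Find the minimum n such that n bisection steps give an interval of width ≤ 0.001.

13

Width after n steps is 8/2^n. Need 2^n ≥ 8/0.001 = 8000.
2^12 = 4096 < 8000 ≤ 2^13 = 8192, so n = 13.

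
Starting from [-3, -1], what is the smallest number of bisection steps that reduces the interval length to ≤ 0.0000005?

22

Width after n steps is 2/2^n. Need 2^n ≥ 2/0.0000005 = 4000000.
2^21 = 2097152 < 4000000 ≤ 2^22 = 4194304, so n = 22.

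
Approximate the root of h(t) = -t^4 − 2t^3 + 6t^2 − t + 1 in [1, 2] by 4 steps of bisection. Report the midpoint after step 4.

t = 1.5 gives h = 1.1875, positive; keep [1.5, 2]
t = 1.75 gives h = -2.472656, negative; keep [1.5, 1.75]
t = 1.625 gives h = -0.336182, negative; keep [1.5, 1.625]
t = 1.5625 gives h = 0.4961, positive; keep [1.5625, 1.625]

1.5625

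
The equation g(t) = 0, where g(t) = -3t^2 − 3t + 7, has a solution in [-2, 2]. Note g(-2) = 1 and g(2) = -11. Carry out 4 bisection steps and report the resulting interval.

[1, 1.25]

t = 0 gives g = 7, positive; keep [0, 2]
t = 1 gives g = 1, positive; keep [1, 2]
t = 1.5 gives g = -4.25, negative; keep [1, 1.5]
t = 1.25 gives g = -1.4375, negative; keep [1, 1.25]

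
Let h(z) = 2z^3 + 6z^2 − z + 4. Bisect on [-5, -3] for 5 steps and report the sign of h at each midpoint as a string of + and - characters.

m = -4, h(m) = -24 (−); new bracket [-4, -3]
m = -3.5, h(m) = -4.75 (−); new bracket [-3.5, -3]
m = -3.25, h(m) = 1.96875 (+); new bracket [-3.5, -3.25]
m = -3.375, h(m) = -1.168 (−); new bracket [-3.375, -3.25]
m = -3.3125, h(m) = 0.4546 (+); new bracket [-3.375, -3.3125]

--+-+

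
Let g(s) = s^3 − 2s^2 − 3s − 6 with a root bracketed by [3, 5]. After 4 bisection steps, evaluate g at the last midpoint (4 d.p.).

s = 4 gives g = 14, positive; keep [3, 4]
s = 3.5 gives g = 1.875, positive; keep [3, 3.5]
s = 3.25 gives g = -2.546875, negative; keep [3.25, 3.5]
s = 3.375 gives g = -0.4629, negative; keep [3.375, 3.5]

-0.4629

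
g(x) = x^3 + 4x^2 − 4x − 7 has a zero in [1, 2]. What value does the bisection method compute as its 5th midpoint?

midpoint 1.5: g = -0.625 < 0 → [1.5, 2]
midpoint 1.75: g = 3.609375 > 0 → [1.5, 1.75]
midpoint 1.625: g = 1.353516 > 0 → [1.5, 1.625]
midpoint 1.5625: g = 0.3303 > 0 → [1.5, 1.5625]
midpoint 1.53125: g = -0.1557 < 0 → [1.53125, 1.5625]

1.53125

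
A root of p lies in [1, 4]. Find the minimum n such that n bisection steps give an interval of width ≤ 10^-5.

19

Width after n steps is 3/2^n. Need 2^n ≥ 3/10^-5 = 300000.
2^18 = 262144 < 300000 ≤ 2^19 = 524288, so n = 19.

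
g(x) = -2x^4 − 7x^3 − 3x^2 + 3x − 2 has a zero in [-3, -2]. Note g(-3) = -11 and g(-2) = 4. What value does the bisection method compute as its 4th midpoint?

x = -2.5 gives g = 3, positive; keep [-3, -2.5]
x = -2.75 gives g = -1.742188, negative; keep [-2.75, -2.5]
x = -2.625 gives g = 1.106934, positive; keep [-2.75, -2.625]
x = -2.6875 gives g = -0.1878, negative; keep [-2.6875, -2.625]

-2.6875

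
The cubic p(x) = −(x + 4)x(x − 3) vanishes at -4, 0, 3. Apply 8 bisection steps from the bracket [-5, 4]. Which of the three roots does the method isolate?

m = -0.5, p(m) = -6.125 (−); new bracket [-5, -0.5]
m = -2.75, p(m) = -19.765625 (−); new bracket [-5, -2.75]
m = -3.875, p(m) = -3.330078 (−); new bracket [-5, -3.875]
m = -4.4375, p(m) = 14.4392 (+); new bracket [-4.4375, -3.875]
m = -4.15625, p(m) = 4.6474 (+); new bracket [-4.15625, -3.875]
m = -4.015625, p(m) = 0.4402 (+); new bracket [-4.015625, -3.875]
m = -3.9453125, p(m) = -1.4985 (−); new bracket [-4.015625, -3.9453125]
m = -3.98046875, p(m) = -0.5427 (−); new bracket [-4.015625, -3.98046875]

-4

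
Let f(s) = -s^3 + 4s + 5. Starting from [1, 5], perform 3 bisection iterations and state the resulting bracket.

[2, 2.5]

m = 3, f(m) = -10 (−); new bracket [1, 3]
m = 2, f(m) = 5 (+); new bracket [2, 3]
m = 2.5, f(m) = -0.625 (−); new bracket [2, 2.5]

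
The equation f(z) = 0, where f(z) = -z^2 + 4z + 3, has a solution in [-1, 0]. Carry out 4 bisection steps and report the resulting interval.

midpoint -0.5: f = 0.75 > 0 → [-1, -0.5]
midpoint -0.75: f = -0.5625 < 0 → [-0.75, -0.5]
midpoint -0.625: f = 0.109375 > 0 → [-0.75, -0.625]
midpoint -0.6875: f = -0.2227 < 0 → [-0.6875, -0.625]

[-0.6875, -0.625]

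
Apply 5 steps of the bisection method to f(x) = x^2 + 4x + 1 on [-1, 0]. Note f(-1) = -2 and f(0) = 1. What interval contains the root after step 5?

x = -0.5 gives f = -0.75, negative; keep [-0.5, 0]
x = -0.25 gives f = 0.0625, positive; keep [-0.5, -0.25]
x = -0.375 gives f = -0.359375, negative; keep [-0.375, -0.25]
x = -0.3125 gives f = -0.1523, negative; keep [-0.3125, -0.25]
x = -0.28125 gives f = -0.0459, negative; keep [-0.28125, -0.25]

[-0.28125, -0.25]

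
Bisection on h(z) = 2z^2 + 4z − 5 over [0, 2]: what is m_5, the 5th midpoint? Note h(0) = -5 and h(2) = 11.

0.8125

h(1) = 1 > 0, so the root lies in [0, 1]
h(0.5) = -2.5 < 0, so the root lies in [0.5, 1]
h(0.75) = -0.875 < 0, so the root lies in [0.75, 1]
h(0.875) = 0.0312 > 0, so the root lies in [0.75, 0.875]
h(0.8125) = -0.4297 < 0, so the root lies in [0.8125, 0.875]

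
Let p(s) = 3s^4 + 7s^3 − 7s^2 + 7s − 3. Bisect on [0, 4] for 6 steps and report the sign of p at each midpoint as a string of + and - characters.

p(2) = 87 > 0, so the root lies in [0, 2]
p(1) = 7 > 0, so the root lies in [0, 1]
p(0.5) = -0.1875 < 0, so the root lies in [0.5, 1]
p(0.75) = 2.2148 > 0, so the root lies in [0.5, 0.75]
p(0.625) = 0.8074 > 0, so the root lies in [0.5, 0.625]
p(0.5625) = 0.2688 > 0, so the root lies in [0.5, 0.5625]

++-+++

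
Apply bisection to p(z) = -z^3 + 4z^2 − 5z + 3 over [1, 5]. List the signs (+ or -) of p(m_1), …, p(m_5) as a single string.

-+-++

m = 3, p(m) = -3 (−); new bracket [1, 3]
m = 2, p(m) = 1 (+); new bracket [2, 3]
m = 2.5, p(m) = -0.125 (−); new bracket [2, 2.5]
m = 2.25, p(m) = 0.6094 (+); new bracket [2.25, 2.5]
m = 2.375, p(m) = 0.291 (+); new bracket [2.375, 2.5]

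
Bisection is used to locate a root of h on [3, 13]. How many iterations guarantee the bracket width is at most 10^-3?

Width after n steps is 10/2^n. Need 2^n ≥ 10/10^-3 = 10000.
2^13 = 8192 < 10000 ≤ 2^14 = 16384, so n = 14.

14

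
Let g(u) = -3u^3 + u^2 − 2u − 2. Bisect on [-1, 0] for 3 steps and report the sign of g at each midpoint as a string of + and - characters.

u = -0.5 gives g = -0.375, negative; keep [-1, -0.5]
u = -0.75 gives g = 1.328125, positive; keep [-0.75, -0.5]
u = -0.625 gives g = 0.373047, positive; keep [-0.625, -0.5]

-++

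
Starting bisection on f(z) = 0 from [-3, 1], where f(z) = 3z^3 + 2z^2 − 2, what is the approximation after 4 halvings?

0.75

midpoint -1: f = -3 < 0 → [-1, 1]
midpoint 0: f = -2 < 0 → [0, 1]
midpoint 0.5: f = -1.125 < 0 → [0.5, 1]
midpoint 0.75: f = 0.3906 > 0 → [0.5, 0.75]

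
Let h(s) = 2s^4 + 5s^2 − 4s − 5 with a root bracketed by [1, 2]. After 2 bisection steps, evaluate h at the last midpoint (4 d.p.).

m = 1.5, h(m) = 10.375 (+); new bracket [1, 1.5]
m = 1.25, h(m) = 2.695312 (+); new bracket [1, 1.25]

2.6953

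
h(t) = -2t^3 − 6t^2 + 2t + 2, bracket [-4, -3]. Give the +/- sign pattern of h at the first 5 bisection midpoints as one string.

++--+

h(-3.5) = 7.25 > 0, so the root lies in [-3.5, -3]
h(-3.25) = 0.78125 > 0, so the root lies in [-3.25, -3]
h(-3.125) = -1.808594 < 0, so the root lies in [-3.25, -3.125]
h(-3.1875) = -0.5649 < 0, so the root lies in [-3.25, -3.1875]
h(-3.21875) = 0.0952 > 0, so the root lies in [-3.21875, -3.1875]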